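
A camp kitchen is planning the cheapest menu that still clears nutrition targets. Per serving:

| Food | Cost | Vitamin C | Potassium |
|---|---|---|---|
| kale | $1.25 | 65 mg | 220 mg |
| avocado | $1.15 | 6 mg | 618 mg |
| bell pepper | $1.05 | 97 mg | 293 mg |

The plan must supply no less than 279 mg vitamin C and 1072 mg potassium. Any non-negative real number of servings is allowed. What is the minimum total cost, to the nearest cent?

Compare the cost at each extreme point of the feasible region.
kale only: max(279/65, 1072/220) = 4.873 servings → $6.09.
avocado only: max(279/6, 1072/618) = 46.5 servings → $53.48.
bell pepper only: max(279/97, 1072/293) = 3.659 servings → $3.84.
kale + avocado with both tight: 4.273 servings and 0.2136 servings → $5.59.
kale + bell pepper: intersection lies outside the first quadrant.
avocado + bell pepper with both tight: 0.3822 servings and 2.853 servings → $3.43.
Cheapest feasible corner: $3.43.

$3.43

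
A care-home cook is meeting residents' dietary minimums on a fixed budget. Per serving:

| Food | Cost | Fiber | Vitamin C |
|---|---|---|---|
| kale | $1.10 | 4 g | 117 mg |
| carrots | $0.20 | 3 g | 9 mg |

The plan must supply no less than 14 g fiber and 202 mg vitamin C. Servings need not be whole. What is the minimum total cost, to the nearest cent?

$2.20

Compare the cost at each extreme point of the feasible region.
kale only: max(14/4, 202/117) = 3.5 servings → $3.85.
carrots only: max(14/3, 202/9) = 22.44 servings → $4.49.
kale + carrots with both tight: 1.524 servings and 2.635 servings → $2.20.
Cheapest feasible corner: $2.20.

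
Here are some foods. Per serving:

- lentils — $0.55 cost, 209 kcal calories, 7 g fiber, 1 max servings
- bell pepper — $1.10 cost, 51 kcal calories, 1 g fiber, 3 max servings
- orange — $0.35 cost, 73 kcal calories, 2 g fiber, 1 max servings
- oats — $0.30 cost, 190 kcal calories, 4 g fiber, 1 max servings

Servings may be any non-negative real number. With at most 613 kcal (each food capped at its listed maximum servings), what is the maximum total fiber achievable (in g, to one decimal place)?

15.8 g

Fiber per kcal: lentils 0.03349, orange 0.0274, oats 0.02105, bell pepper 0.01961.
Take 1 serving of lentils: uses 209 kcal, +7.0 g fiber (running total 7.0 g).
Take 1 serving of orange: uses 73 kcal, +2.0 g fiber (running total 9.0 g).
Take 1 serving of oats: uses 190 kcal, +4.0 g fiber (running total 13.0 g).
Take 2.765 servings of bell pepper: uses 141 kcal, +2.8 g fiber (running total 15.8 g).
Filling greedily by fiber-per-kcal is optimal for one linear limit, giving 15.8 g.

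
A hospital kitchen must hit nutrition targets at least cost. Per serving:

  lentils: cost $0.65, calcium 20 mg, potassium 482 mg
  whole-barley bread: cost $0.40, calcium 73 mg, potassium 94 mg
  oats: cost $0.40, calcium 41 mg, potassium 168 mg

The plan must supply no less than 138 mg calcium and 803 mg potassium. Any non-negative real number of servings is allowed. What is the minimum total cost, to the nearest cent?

With two linear requirements the optimum uses one or two foods; enumerate the corners.
lentils only: max(138/20, 803/482) = 6.9 servings → $4.49.
whole-barley bread only: max(138/73, 803/94) = 8.543 servings → $3.42.
oats only: max(138/41, 803/168) = 4.78 servings → $1.91.
lentils + whole-barley bread with both tight: 1.371 servings and 1.515 servings → $1.50.
lentils + oats with both tight: 0.5938 servings and 3.076 servings → $1.62.
whole-barley bread + oats: intersection lies outside the first quadrant.
So the least-cost plan costs $1.50.

$1.50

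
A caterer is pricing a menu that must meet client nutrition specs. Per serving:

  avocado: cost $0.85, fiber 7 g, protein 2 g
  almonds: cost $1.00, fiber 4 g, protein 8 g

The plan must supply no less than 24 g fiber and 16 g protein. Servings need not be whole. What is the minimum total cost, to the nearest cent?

$3.60

This is a tiny linear program; its minimum lies at a vertex of the feasible set. List the vertices and price them.
avocado only: max(24/7, 16/2) = 8 servings → $6.80.
almonds only: max(24/4, 16/8) = 6 servings → $6.00.
avocado + almonds with both tight: 2.667 servings and 1.333 servings → $3.60.
Cheapest feasible corner: $3.60.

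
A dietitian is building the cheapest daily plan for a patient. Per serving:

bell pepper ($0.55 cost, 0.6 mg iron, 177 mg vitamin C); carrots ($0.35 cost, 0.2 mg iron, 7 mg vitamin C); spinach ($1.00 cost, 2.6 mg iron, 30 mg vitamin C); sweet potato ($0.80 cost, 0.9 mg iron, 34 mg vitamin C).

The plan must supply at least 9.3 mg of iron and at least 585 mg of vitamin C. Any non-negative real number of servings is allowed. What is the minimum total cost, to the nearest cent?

$4.47

bell pepper only: max(9.3/0.6, 585/177) = 15.5 servings → $8.53.
carrots only: max(9.3/0.2, 585/7) = 83.57 servings → $29.25.
spinach only: max(9.3/2.6, 585/30) = 19.5 servings → $19.50.
sweet potato only: max(9.3/0.9, 585/34) = 17.21 servings → $13.76.
bell pepper + carrots with both tight: 1.663 servings and 41.51 servings → $15.44.
bell pepper + spinach with both tight: 2.809 servings and 2.929 servings → $4.47.
bell pepper + sweet potato with both tight: 1.514 servings and 9.324 servings → $8.29.
carrots + spinach: the both-tight solution has a negative serving — not a feasible corner.
carrots + sweet potato with both targets exact would need a negative amount; discard.
spinach + sweet potato with both targets exact would need a negative amount; discard.
So the least-cost plan costs $4.47.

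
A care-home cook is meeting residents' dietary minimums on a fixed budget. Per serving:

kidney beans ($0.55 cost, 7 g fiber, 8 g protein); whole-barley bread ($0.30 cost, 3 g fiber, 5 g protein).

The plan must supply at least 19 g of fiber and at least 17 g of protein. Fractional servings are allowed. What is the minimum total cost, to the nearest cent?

Minimising a linear cost over {fiber ≥ 19, protein ≥ 17, servings ≥ 0} — the optimum is at a vertex, using one or two foods.
kidney beans only: max(19/7, 17/8) = 2.714 servings → $1.49.
whole-barley bread only: max(19/3, 17/5) = 6.333 servings → $1.90.
kidney beans + whole-barley bread: the both-tight solution has a negative serving — not a feasible corner.
So the least-cost plan costs $1.49.

$1.49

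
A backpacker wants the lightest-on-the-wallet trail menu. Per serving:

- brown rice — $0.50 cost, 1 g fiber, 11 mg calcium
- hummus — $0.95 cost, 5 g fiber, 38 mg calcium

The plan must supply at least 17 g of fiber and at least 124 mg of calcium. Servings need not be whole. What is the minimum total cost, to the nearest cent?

$3.23

The cheapest plan sits at a corner of the feasible region — with two constraints it uses at most two foods.
brown rice only: max(17/1, 124/11) = 17 servings → $8.50.
hummus only: max(17/5, 124/38) = 3.4 servings → $3.23.
brown rice + hummus: the both-tight solution has a negative serving — not a feasible corner.
So the least-cost plan costs $3.23.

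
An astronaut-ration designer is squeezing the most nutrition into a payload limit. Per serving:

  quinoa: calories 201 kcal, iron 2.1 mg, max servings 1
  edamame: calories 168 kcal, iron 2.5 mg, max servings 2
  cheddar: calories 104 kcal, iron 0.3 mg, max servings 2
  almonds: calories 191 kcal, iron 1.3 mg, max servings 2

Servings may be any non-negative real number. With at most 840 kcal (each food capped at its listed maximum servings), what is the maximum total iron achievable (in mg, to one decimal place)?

Iron per kcal: edamame 0.01488, quinoa 0.01045, almonds 0.006806, cheddar 0.002885.
Take 2 servings of edamame: uses 336 kcal, +5.0 mg iron (running total 5.0 mg).
Take 1 serving of quinoa: uses 201 kcal, +2.1 mg iron (running total 7.1 mg).
Take 1.586 servings of almonds: uses 303 kcal, +2.1 mg iron (running total 9.2 mg).
Greedy by best ratio exhausts the calories allowance optimally: 9.2 mg.

9.2 mg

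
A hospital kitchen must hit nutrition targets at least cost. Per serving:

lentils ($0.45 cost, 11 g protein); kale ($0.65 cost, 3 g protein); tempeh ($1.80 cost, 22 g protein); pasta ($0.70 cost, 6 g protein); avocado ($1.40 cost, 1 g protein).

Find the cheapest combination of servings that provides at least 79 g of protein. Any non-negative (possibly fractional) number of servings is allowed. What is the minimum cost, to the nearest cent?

$3.23

Cost per g of protein: lentils $0.0409, tempeh $0.0818, pasta $0.1167, kale $0.2167, avocado $1.4000.
With no serving limits, use only lentils: 79 g / 11 g = 7.182 servings × $0.45 = $3.23.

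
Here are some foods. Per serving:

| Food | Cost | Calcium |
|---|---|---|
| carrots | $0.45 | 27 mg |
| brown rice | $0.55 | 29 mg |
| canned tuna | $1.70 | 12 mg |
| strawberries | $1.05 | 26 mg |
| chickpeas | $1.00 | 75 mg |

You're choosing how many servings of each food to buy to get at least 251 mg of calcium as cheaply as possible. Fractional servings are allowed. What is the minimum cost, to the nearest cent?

$3.35

Cost per mg of calcium: chickpeas $0.0133, carrots $0.0167, brown rice $0.0190, strawberries $0.0404, canned tuna $0.1417.
With no serving limits, use only chickpeas: 251 mg / 75 mg = 3.347 servings × $1.00 = $3.35.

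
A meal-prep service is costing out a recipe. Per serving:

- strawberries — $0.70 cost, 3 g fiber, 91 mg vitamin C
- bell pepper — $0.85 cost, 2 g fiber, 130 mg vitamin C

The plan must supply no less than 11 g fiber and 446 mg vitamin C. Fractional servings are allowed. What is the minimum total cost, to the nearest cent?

$3.19

Minimising a linear cost over {fiber ≥ 11, vitamin C ≥ 446, servings ≥ 0} — the optimum is at a vertex, using one or two foods.
strawberries only: max(11/3, 446/91) = 4.901 servings → $3.43.
bell pepper only: max(11/2, 446/130) = 5.5 servings → $4.67.
strawberries + bell pepper with both tight: 2.587 servings and 1.62 servings → $3.19.
The minimum over all feasible corners is $3.19.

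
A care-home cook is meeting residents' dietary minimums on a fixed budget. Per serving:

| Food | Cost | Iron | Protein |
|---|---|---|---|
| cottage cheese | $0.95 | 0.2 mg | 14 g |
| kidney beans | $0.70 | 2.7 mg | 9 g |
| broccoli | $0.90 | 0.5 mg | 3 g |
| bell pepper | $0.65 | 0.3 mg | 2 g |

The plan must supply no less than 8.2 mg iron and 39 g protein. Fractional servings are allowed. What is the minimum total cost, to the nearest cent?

With two linear requirements the optimum uses one or two foods; enumerate the corners.
cottage cheese only: max(8.2/0.2, 39/14) = 41 servings → $38.95.
kidney beans only: max(8.2/2.7, 39/9) = 4.333 servings → $3.03.
broccoli only: max(8.2/0.5, 39/3) = 16.4 servings → $14.76.
bell pepper only: max(8.2/0.3, 39/2) = 27.33 servings → $17.77.
cottage cheese + kidney beans with both tight: 0.875 servings and 2.972 servings → $2.91.
cottage cheese + broccoli: intersection lies outside the first quadrant.
cottage cheese + bell pepper with both targets exact would need a negative amount; discard.
kidney beans + broccoli with both tight: 1.417 servings and 8.75 servings → $8.87.
kidney beans + bell pepper with both tight: 1.741 servings and 11.67 servings → $8.80.
broccoli + bell pepper with both targets exact would need a negative amount; discard.
Cheapest feasible corner: $2.91.

$2.91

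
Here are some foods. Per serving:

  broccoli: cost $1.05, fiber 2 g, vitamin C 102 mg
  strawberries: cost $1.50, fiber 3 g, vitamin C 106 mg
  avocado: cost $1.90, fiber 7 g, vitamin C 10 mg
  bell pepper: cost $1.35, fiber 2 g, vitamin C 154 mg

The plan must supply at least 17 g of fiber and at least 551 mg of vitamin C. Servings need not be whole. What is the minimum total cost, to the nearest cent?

A basic optimal solution has at most two foods positive. Try each food alone and each pair with both targets met exactly.
broccoli only: max(17/2, 551/102) = 8.5 servings → $8.93.
strawberries only: max(17/3, 551/106) = 5.667 servings → $8.50.
avocado only: max(17/7, 551/10) = 55.1 servings → $104.69.
bell pepper only: max(17/2, 551/154) = 8.5 servings → $11.47.
broccoli + strawberries with both targets exact would need a negative amount; discard.
broccoli + avocado with both tight: 5.313 servings and 0.9107 servings → $7.31.
broccoli + bell pepper: the both-tight solution has a negative serving — not a feasible corner.
strawberries + avocado with both tight: 5.178 servings and 0.2093 servings → $8.17.
strawberries + bell pepper with both targets exact would need a negative amount; discard.
avocado + bell pepper with both tight: 1.433 servings and 3.485 servings → $7.43.
So the least-cost plan costs $7.31.

$7.31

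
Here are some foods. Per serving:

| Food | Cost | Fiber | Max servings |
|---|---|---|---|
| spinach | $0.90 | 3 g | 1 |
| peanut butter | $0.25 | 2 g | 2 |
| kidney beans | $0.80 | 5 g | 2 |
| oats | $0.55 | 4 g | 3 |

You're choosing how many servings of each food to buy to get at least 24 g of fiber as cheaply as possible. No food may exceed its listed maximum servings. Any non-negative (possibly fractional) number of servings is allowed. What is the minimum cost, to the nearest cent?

Cost per g of fiber: peanut butter $0.1250, oats $0.1375, kidney beans $0.1600, spinach $0.3000.
Take 2 servings of peanut butter: +4.0 g fiber for $0.50 (total $0.50, still need 20.0 g).
Take 3 servings of oats: +12.0 g fiber for $1.65 (total $2.15, still need 8.0 g).
Take 1.6 servings of kidney beans: +8.0 g fiber for $1.28 (total $3.43, still need 0.0 g).
Filling from the cheapest source first is optimal under one linear minimum: $3.43.

$3.43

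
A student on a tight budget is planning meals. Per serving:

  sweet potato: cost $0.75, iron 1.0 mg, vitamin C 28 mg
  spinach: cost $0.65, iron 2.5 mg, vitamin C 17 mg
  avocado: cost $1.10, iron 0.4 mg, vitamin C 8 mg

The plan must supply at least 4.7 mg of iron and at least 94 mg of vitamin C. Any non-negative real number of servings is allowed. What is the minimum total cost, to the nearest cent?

Minimising a linear cost over {iron ≥ 4.7, vitamin C ≥ 94, servings ≥ 0} — the optimum is at a vertex, using one or two foods.
sweet potato only: max(4.7/1.0, 94/28) = 4.7 servings → $3.52.
spinach only: max(4.7/2.5, 94/17) = 5.529 servings → $3.59.
avocado only: max(4.7/0.4, 94/8) = 11.75 servings → $12.93.
sweet potato + spinach with both tight: 2.926 servings and 0.7094 servings → $2.66.
sweet potato + avocado with both tight: 0 servings and 11.75 servings → $12.93.
spinach + avocado with both tight: 0 servings and 11.75 servings → $12.93.
So the least-cost plan costs $2.66.

$2.66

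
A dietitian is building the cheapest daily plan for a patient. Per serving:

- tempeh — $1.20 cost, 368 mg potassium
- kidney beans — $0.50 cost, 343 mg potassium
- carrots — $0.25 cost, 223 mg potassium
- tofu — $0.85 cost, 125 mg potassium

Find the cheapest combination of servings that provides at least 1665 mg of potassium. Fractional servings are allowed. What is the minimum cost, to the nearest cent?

Cost per mg of potassium: carrots $0.0011, kidney beans $0.0015, tempeh $0.0033, tofu $0.0068.
With no serving limits, use only carrots: 1665 mg / 223 mg = 7.466 servings × $0.25 = $1.87.

$1.87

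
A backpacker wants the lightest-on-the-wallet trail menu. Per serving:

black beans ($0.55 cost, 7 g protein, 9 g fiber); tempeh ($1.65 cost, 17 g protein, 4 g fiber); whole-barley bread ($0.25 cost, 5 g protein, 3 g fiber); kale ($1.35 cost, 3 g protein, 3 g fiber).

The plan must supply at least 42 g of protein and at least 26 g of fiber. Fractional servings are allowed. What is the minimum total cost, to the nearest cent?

For a min-cost LP with two ≥-constraints, a basic feasible solution has at most two positive variables.
black beans only: max(42/7, 26/9) = 6 servings → $3.30.
tempeh only: max(42/17, 26/4) = 6.5 servings → $10.72.
whole-barley bread only: max(42/5, 26/3) = 8.667 servings → $2.17.
kale only: max(42/3, 26/3) = 14 servings → $18.90.
black beans + tempeh with both tight: 2.192 servings and 1.568 servings → $3.79.
black beans + whole-barley bread with both tight: 0.1667 servings and 8.167 servings → $2.13.
black beans + kale with both targets exact would need a negative amount; discard.
tempeh + whole-barley bread: the both-tight solution has a negative serving — not a feasible corner.
tempeh + kale with both tight: 1.231 servings and 7.026 servings → $11.52.
whole-barley bread + kale with both tight: 8 servings and 0.6667 servings → $2.90.
The minimum over all feasible corners is $2.13.

$2.13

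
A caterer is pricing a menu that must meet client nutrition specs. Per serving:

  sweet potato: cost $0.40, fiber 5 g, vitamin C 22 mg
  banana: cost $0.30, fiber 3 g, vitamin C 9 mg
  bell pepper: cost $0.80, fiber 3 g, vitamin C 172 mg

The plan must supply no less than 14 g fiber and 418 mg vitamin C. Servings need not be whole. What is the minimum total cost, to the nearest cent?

$2.38

A basic optimal solution has at most two foods positive. Try each food alone and each pair with both targets met exactly.
sweet potato only: max(14/5, 418/22) = 19 servings → $7.60.
banana only: max(14/3, 418/9) = 46.44 servings → $13.93.
bell pepper only: max(14/3, 418/172) = 4.667 servings → $3.73.
sweet potato + banana: the both-tight solution has a negative serving — not a feasible corner.
sweet potato + bell pepper with both tight: 1.453 servings and 2.244 servings → $2.38.
banana + bell pepper with both tight: 2.36 servings and 2.307 servings → $2.55.
The minimum over all feasible corners is $2.38.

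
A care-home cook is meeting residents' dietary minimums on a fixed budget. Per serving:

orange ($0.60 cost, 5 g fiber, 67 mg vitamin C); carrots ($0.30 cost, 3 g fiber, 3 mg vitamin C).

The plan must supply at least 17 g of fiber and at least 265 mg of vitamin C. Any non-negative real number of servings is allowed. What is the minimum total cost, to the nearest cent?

$2.37

With two linear requirements the optimum uses one or two foods; enumerate the corners.
orange only: max(17/5, 265/67) = 3.955 servings → $2.37.
carrots only: max(17/3, 265/3) = 88.33 servings → $26.50.
orange + carrots with both targets exact would need a negative amount; discard.
So the least-cost plan costs $2.37.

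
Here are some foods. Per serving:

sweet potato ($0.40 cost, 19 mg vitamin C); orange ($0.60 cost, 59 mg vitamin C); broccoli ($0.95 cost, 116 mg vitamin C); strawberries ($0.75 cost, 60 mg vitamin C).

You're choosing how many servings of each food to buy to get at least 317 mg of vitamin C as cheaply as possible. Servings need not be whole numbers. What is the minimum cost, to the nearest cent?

Cost per mg of vitamin C: broccoli $0.0082, orange $0.0102, strawberries $0.0125, sweet potato $0.0211.
With no serving limits, use only broccoli: 317 mg / 116 mg = 2.733 servings × $0.95 = $2.60.

$2.60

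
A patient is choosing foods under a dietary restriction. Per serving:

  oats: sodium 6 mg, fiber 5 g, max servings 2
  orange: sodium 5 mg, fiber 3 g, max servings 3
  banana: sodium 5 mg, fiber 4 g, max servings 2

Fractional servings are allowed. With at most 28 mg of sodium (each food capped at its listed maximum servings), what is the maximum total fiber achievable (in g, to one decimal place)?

21.6 g

Fiber per mg sodium: oats 0.8333, banana 0.8, orange 0.6.
Take 2 servings of oats: uses 12 mg sodium, +10.0 g fiber (running total 10.0 g).
Take 2 servings of banana: uses 10 mg sodium, +8.0 g fiber (running total 18.0 g).
Take 1.2 servings of orange: uses 6 mg sodium, +3.6 g fiber (running total 21.6 g).
Greedy by best ratio exhausts the sodium allowance optimally: 21.6 g.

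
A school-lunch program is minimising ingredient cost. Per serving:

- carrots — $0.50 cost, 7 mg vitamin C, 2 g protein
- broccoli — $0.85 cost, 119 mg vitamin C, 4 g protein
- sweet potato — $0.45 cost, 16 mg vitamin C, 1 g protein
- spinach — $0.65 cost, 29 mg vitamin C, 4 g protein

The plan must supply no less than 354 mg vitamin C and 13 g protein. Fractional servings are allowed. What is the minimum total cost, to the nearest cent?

A basic optimal solution has at most two foods positive. Try each food alone and each pair with both targets met exactly.
carrots only: max(354/7, 13/2) = 50.57 servings → $25.29.
broccoli only: max(354/119, 13/4) = 3.25 servings → $2.76.
sweet potato only: max(354/16, 13/1) = 22.12 servings → $9.96.
spinach only: max(354/29, 13/4) = 12.21 servings → $7.93.
carrots + broccoli with both tight: 0.6238 servings and 2.938 servings → $2.81.
carrots + sweet potato with both targets exact would need a negative amount; discard.
carrots + spinach: intersection lies outside the first quadrant.
broccoli + sweet potato with both tight: 2.655 servings and 2.382 servings → $3.33.
broccoli + spinach with both tight: 2.886 servings and 0.3639 servings → $2.69.
sweet potato + spinach with both targets exact would need a negative amount; discard.
So the least-cost plan costs $2.69.

$2.69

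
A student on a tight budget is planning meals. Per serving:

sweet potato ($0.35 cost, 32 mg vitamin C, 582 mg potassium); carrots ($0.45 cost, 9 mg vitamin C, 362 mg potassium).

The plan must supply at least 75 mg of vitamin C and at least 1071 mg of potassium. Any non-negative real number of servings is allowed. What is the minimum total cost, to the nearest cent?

The cheapest plan sits at a corner of the feasible region — with two constraints it uses at most two foods.
sweet potato only: max(75/32, 1071/582) = 2.344 servings → $0.82.
carrots only: max(75/9, 1071/362) = 8.333 servings → $3.75.
sweet potato + carrots with both targets exact would need a negative amount; discard.
Cheapest feasible corner: $0.82.

$0.82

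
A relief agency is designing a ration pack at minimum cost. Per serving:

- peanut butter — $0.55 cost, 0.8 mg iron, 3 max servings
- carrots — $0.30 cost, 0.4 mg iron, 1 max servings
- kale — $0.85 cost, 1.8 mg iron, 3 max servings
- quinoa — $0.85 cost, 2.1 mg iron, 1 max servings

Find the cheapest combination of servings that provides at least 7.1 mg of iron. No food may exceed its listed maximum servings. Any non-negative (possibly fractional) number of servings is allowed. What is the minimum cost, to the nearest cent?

Cost per mg of iron: quinoa $0.4048, kale $0.4722, peanut butter $0.6875, carrots $0.7500.
Take 1 serving of quinoa: +2.1 mg iron for $0.85 (total $0.85, still need 5.0 mg).
Take 2.778 servings of kale: +5.0 mg iron for $2.36 (total $3.21, still need 0.0 mg).
Greedy by cheapest-per-mg is optimal for a single linear constraint, so the minimum cost is $3.21.

$3.21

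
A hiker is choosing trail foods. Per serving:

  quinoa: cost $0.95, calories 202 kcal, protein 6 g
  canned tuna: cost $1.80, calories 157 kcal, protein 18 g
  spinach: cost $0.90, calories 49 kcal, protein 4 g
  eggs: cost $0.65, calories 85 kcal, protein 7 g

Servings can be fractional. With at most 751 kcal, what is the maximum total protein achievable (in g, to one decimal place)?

86.1 g

Protein per kcal: canned tuna 0.1146, eggs 0.08235, spinach 0.08163, quinoa 0.0297.
With no serving limits, spend the whole calories allowance on canned tuna: 751 kcal / 157 kcal × 18 g = 86.1 g.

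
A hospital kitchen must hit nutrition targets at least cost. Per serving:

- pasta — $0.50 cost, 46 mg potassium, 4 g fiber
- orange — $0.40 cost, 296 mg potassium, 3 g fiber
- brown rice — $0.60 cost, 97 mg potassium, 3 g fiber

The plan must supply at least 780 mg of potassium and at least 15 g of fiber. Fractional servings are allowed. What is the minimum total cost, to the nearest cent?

$1.93

An LP optimum is at a vertex; with two nutrient constraints at most two foods are used. Check each candidate.
pasta only: max(780/46, 15/4) = 16.96 servings → $8.48.
orange only: max(780/296, 15/3) = 5 servings → $2.00.
brown rice only: max(780/97, 15/3) = 8.041 servings → $4.82.
pasta + orange with both tight: 2.008 servings and 2.323 servings → $1.93.
pasta + brown rice with both targets exact would need a negative amount; discard.
orange + brown rice with both tight: 1.482 servings and 3.518 servings → $2.70.
The minimum over all feasible corners is $1.93.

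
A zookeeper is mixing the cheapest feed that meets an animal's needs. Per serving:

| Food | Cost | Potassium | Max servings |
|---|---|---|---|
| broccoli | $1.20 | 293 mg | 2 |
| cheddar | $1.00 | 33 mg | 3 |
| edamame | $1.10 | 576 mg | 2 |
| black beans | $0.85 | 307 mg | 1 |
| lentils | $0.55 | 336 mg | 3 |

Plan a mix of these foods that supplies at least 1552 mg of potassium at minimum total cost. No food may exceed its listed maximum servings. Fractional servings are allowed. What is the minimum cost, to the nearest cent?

Cost per mg of potassium: lentils $0.0016, edamame $0.0019, black beans $0.0028, broccoli $0.0041, cheddar $0.0303.
Take 3 servings of lentils: +1008.0 mg potassium for $1.65 (total $1.65, still need 544.0 mg).
Take 0.9444 servings of edamame: +544.0 mg potassium for $1.04 (total $2.69, still need 0.0 mg).
Filling from the cheapest source first is optimal under one linear minimum: $2.69.

$2.69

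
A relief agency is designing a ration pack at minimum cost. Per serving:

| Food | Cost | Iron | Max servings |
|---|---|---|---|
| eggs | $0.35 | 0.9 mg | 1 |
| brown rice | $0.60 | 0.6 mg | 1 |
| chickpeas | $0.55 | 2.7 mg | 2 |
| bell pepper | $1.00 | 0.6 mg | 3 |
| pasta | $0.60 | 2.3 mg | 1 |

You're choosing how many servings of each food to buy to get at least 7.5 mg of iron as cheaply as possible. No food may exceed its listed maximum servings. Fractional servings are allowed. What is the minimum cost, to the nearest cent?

Cost per mg of iron: chickpeas $0.2037, pasta $0.2609, eggs $0.3889, brown rice $1.0000, bell pepper $1.6667.
Take 2 servings of chickpeas: +5.4 mg iron for $1.10 (total $1.10, still need 2.1 mg).
Take 0.913 servings of pasta: +2.1 mg iron for $0.55 (total $1.65, still need 0.0 mg).
Filling from the cheapest source first is optimal under one linear minimum: $1.65.

$1.65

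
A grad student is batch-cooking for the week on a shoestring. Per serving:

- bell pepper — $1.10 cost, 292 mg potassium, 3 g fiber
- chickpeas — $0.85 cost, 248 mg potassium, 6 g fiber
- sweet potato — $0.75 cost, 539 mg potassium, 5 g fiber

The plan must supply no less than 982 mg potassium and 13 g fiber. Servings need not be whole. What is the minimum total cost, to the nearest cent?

bell pepper only: max(982/292, 13/3) = 4.333 servings → $4.77.
chickpeas only: max(982/248, 13/6) = 3.96 servings → $3.37.
sweet potato only: max(982/539, 13/5) = 2.6 servings → $1.95.
bell pepper + chickpeas with both tight: 2.647 servings and 0.8433 servings → $3.63.
bell pepper + sweet potato: the both-tight solution has a negative serving — not a feasible corner.
chickpeas + sweet potato with both tight: 1.052 servings and 1.338 servings → $1.90.
So the least-cost plan costs $1.90.

$1.90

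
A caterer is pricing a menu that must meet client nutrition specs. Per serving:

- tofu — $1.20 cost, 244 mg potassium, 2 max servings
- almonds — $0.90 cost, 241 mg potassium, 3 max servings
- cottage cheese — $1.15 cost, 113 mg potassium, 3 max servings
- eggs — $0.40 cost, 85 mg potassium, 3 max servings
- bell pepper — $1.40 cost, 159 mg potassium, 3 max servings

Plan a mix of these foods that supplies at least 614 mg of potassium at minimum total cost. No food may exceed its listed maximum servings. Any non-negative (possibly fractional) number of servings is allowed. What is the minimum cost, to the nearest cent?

$2.29

Cost per mg of potassium: almonds $0.0037, eggs $0.0047, tofu $0.0049, bell pepper $0.0088, cottage cheese $0.0102.
Take 2.548 servings of almonds: +614.0 mg potassium for $2.29 (total $2.29, still need 0.0 mg).
Greedy by cheapest-per-mg is optimal for a single linear constraint, so the minimum cost is $2.29.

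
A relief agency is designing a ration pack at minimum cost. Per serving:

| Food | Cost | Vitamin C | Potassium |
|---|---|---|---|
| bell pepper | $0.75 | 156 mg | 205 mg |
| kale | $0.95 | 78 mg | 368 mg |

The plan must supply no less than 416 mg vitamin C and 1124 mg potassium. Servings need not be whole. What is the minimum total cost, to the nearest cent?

An LP optimum is at a vertex; with two nutrient constraints at most two foods are used. Check each candidate.
bell pepper only: max(416/156, 1124/205) = 5.483 servings → $4.11.
kale only: max(416/78, 1124/368) = 5.333 servings → $5.07.
bell pepper + kale with both tight: 1.579 servings and 2.175 servings → $3.25.
The minimum over all feasible corners is $3.25.

$3.25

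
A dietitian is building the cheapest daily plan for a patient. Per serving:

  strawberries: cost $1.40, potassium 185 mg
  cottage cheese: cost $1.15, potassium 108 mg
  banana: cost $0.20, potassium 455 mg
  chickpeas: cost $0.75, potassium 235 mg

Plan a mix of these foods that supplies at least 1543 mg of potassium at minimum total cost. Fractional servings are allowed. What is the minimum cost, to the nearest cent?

$0.68

Cost per mg of potassium: banana $0.0004, chickpeas $0.0032, strawberries $0.0076, cottage cheese $0.0106.
With no serving limits, use only banana: 1543 mg / 455 mg = 3.391 servings × $0.20 = $0.68.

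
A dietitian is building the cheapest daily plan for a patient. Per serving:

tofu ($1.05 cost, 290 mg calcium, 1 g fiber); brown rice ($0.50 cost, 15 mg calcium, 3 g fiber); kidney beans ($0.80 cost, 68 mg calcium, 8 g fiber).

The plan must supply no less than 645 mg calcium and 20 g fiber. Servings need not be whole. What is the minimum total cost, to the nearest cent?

$3.60

At the optimum either one food covers both requirements or two foods hit both targets exactly; no other combination can be cheaper.
tofu only: max(645/290, 20/1) = 20 servings → $21.00.
brown rice only: max(645/15, 20/3) = 43 servings → $21.50.
kidney beans only: max(645/68, 20/8) = 9.485 servings → $7.59.
tofu + brown rice with both tight: 1.912 servings and 6.029 servings → $5.02.
tofu + kidney beans with both tight: 1.687 servings and 2.289 servings → $3.60.
brown rice + kidney beans: intersection lies outside the first quadrant.
The minimum over all feasible corners is $3.60.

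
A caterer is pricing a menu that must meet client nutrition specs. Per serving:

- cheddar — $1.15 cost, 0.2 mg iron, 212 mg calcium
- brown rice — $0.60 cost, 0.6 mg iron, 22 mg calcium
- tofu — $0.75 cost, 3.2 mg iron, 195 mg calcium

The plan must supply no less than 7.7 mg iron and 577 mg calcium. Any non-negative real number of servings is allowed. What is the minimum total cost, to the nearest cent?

This is a tiny linear program; its minimum lies at a vertex of the feasible set. List the vertices and price them.
cheddar only: max(7.7/0.2, 577/212) = 38.5 servings → $44.27.
brown rice only: max(7.7/0.6, 577/22) = 26.23 servings → $15.74.
tofu only: max(7.7/3.2, 577/195) = 2.959 servings → $2.22.
cheddar + brown rice with both tight: 1.44 servings and 12.35 servings → $9.07.
cheddar + tofu with both tight: 0.5394 servings and 2.373 servings → $2.40.
brown rice + tofu: intersection lies outside the first quadrant.
So the least-cost plan costs $2.22.

$2.22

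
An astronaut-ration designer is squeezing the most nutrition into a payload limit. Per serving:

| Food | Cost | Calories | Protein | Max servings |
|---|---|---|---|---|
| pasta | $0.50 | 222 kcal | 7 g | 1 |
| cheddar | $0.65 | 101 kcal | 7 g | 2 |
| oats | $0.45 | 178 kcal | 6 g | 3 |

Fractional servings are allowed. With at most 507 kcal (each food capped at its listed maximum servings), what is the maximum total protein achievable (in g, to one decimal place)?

24.3 g

Protein per kcal: cheddar 0.06931, oats 0.03371, pasta 0.03153.
Take 2 servings of cheddar: uses 202 kcal, +14.0 g protein (running total 14.0 g).
Take 1.713 servings of oats: uses 305 kcal, +10.3 g protein (running total 24.3 g).
Filling greedily by protein-per-kcal is optimal for one linear limit, giving 24.3 g.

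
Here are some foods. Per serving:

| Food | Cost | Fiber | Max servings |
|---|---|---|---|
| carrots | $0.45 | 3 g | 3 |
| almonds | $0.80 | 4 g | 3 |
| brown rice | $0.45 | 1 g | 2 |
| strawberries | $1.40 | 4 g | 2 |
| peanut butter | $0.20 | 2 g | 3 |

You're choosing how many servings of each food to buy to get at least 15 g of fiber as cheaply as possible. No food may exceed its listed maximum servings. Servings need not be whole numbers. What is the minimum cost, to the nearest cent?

$1.95

Cost per g of fiber: peanut butter $0.1000, carrots $0.1500, almonds $0.2000, strawberries $0.3500, brown rice $0.4500.
Take 3 servings of peanut butter: +6.0 g fiber for $0.60 (total $0.60, still need 9.0 g).
Take 3 servings of carrots: +9.0 g fiber for $1.35 (total $1.95, still need 0.0 g).
Greedy by cheapest-per-g is optimal for a single linear constraint, so the minimum cost is $1.95.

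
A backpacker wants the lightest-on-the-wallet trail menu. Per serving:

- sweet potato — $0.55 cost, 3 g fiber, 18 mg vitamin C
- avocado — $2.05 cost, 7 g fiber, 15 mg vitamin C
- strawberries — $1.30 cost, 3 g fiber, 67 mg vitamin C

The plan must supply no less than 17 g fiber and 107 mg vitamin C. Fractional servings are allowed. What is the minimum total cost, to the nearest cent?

$3.19

With two linear requirements the optimum uses one or two foods; enumerate the corners.
sweet potato only: max(17/3, 107/18) = 5.944 servings → $3.27.
avocado only: max(17/7, 107/15) = 7.133 servings → $14.62.
strawberries only: max(17/3, 107/67) = 5.667 servings → $7.37.
sweet potato + avocado: intersection lies outside the first quadrant.
sweet potato + strawberries with both tight: 5.565 servings and 0.102 servings → $3.19.
avocado + strawberries with both tight: 1.929 servings and 1.165 servings → $5.47.
Cheapest feasible corner: $3.19.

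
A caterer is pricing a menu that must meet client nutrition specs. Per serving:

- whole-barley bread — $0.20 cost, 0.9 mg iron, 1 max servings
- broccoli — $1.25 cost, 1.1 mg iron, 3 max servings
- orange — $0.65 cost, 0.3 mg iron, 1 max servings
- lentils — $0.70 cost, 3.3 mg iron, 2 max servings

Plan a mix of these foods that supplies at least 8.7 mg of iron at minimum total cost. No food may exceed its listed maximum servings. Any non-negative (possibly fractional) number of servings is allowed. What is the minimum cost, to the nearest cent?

Cost per mg of iron: lentils $0.2121, whole-barley bread $0.2222, broccoli $1.1364, orange $2.1667.
Take 2 servings of lentils: +6.6 mg iron for $1.40 (total $1.40, still need 2.1 mg).
Take 1 serving of whole-barley bread: +0.9 mg iron for $0.20 (total $1.60, still need 1.2 mg).
Take 1.091 servings of broccoli: +1.2 mg iron for $1.36 (total $2.96, still need 0.0 mg).
Greedy by cheapest-per-mg is optimal for a single linear constraint, so the minimum cost is $2.96.

$2.96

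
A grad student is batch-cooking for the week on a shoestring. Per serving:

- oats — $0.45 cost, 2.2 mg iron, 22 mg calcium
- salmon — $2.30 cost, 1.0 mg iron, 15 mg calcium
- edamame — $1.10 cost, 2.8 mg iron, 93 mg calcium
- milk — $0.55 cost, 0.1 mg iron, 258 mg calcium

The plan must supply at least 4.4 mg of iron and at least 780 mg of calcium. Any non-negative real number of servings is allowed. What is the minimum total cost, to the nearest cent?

$2.42

oats only: max(4.4/2.2, 780/22) = 35.45 servings → $15.95.
salmon only: max(4.4/1.0, 780/15) = 52 servings → $119.60.
edamame only: max(4.4/2.8, 780/93) = 8.387 servings → $9.23.
milk only: max(4.4/0.1, 780/258) = 44 servings → $24.20.
oats + salmon: the both-tight solution has a negative serving — not a feasible corner.
oats + edamame: the both-tight solution has a negative serving — not a feasible corner.
oats + milk with both tight: 1.87 servings and 2.864 servings → $2.42.
salmon + edamame with both targets exact would need a negative amount; discard.
salmon + milk with both tight: 4.122 servings and 2.784 servings → $11.01.
edamame + milk with both tight: 1.483 servings and 2.489 servings → $3.00.
So the least-cost plan costs $2.42.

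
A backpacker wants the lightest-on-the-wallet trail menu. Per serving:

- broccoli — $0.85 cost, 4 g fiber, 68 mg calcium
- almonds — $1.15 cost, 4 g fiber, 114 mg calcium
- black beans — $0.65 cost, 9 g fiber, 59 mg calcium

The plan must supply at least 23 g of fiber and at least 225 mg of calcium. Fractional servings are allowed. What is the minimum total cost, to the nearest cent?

$2.39

broccoli only: max(23/4, 225/68) = 5.75 servings → $4.89.
almonds only: max(23/4, 225/114) = 5.75 servings → $6.61.
black beans only: max(23/9, 225/59) = 3.814 servings → $2.48.
broccoli + almonds: the both-tight solution has a negative serving — not a feasible corner.
broccoli + black beans with both tight: 1.777 servings and 1.766 servings → $2.66.
almonds + black beans with both tight: 0.8456 servings and 2.18 servings → $2.39.
The minimum over all feasible corners is $2.39.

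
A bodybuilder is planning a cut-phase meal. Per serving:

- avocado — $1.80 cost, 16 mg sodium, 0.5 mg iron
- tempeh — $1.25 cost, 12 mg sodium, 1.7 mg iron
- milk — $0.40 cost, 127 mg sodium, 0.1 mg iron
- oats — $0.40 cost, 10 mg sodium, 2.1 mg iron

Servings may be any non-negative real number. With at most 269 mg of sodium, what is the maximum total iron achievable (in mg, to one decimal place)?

Iron per mg sodium: oats 0.21, tempeh 0.1417, avocado 0.03125, milk 0.0007874.
With no serving limits, spend the whole sodium allowance on oats: 269 mg / 10 mg × 2.1 mg = 56.5 mg.

56.5 mg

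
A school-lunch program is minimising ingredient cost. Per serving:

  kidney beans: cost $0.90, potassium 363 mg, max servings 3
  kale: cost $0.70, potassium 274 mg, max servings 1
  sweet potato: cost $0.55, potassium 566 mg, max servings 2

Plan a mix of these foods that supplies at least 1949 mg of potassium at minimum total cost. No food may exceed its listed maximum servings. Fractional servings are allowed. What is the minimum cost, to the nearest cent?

Cost per mg of potassium: sweet potato $0.0010, kidney beans $0.0025, kale $0.0026.
Take 2 servings of sweet potato: +1132.0 mg potassium for $1.10 (total $1.10, still need 817.0 mg).
Take 2.251 servings of kidney beans: +817.0 mg potassium for $2.03 (total $3.13, still need 0.0 mg).
Greedy by cheapest-per-mg is optimal for a single linear constraint, so the minimum cost is $3.13.

$3.13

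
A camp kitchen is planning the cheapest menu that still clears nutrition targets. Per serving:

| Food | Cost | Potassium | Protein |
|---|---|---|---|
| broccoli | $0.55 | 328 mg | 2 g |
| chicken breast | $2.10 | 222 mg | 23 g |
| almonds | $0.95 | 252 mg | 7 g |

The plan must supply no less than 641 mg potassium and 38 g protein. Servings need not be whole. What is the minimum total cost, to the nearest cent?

$3.80

A basic optimal solution has at most two foods positive. Try each food alone and each pair with both targets met exactly.
broccoli only: max(641/328, 38/2) = 19 servings → $10.45.
chicken breast only: max(641/222, 38/23) = 2.887 servings → $6.06.
almonds only: max(641/252, 38/7) = 5.429 servings → $5.16.
broccoli + chicken breast with both tight: 0.8883 servings and 1.575 servings → $3.80.
broccoli + almonds: the both-tight solution has a negative serving — not a feasible corner.
chicken breast + almonds with both tight: 1.2 servings and 1.487 servings → $3.93.
So the least-cost plan costs $3.80.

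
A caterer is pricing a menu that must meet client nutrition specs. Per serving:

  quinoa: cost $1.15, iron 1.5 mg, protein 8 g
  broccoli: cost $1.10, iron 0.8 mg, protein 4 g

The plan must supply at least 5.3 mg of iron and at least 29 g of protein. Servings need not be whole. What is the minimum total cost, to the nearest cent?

quinoa only: max(5.3/1.5, 29/8) = 3.625 servings → $4.17.
broccoli only: max(5.3/0.8, 29/4) = 7.25 servings → $7.97.
quinoa + broccoli: the both-tight solution has a negative serving — not a feasible corner.
The minimum over all feasible corners is $4.17.

$4.17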